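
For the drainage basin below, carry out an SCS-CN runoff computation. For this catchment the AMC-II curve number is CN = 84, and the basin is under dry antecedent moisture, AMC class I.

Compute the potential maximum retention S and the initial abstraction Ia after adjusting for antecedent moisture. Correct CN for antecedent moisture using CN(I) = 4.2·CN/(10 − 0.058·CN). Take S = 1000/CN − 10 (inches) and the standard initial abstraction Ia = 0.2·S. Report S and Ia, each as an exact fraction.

CN(I) from CN(II)=84: (4.2·84)/(10 − 0.058·84) = 44100/641 ≈ 68.799
Max retention: S = 1000/(44100/641) − 10 = 2000/441 in (≈ 4.535 in)
Ia = 0.2·(2000/441) = 400/441 in ≈ 0.907 in

S = 2000/441 in ≈ 4.535 in; Ia = 400/441 in ≈ 0.907 in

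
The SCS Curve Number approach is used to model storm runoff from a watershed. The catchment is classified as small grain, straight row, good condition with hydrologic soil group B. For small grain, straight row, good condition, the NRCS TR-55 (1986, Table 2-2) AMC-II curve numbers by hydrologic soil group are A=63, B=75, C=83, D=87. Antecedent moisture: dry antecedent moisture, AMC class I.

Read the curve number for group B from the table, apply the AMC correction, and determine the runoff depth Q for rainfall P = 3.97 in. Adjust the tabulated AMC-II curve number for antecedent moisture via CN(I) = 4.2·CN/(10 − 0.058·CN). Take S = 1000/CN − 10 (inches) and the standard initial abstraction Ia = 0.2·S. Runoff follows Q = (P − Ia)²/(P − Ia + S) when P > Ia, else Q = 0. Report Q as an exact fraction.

NRCS table: small grain, straight row, good condition, soil group B → CN(II) = 75
Adjust CN=75 to AMC I: 4.2·75/(10 − 0.058·75) → 315 ÷ (113/20) = 6300/113 ≈ 55.752
S = 1000/(6300/113) − 10 = 500/63 in ≈ 7.937 in
Initial abstraction Ia = S/5 = (500/63)/5 = 100/63 ≈ 1.587 in
Since P=3.970 > Ia=1.587: effective rainfall P−Ia = 15011/6300 in
Runoff Q = (P−Ia)²/(P−Ia+S) = (2.383)²/(2.383+7.937) = 225330121/409569300 ≈ 0.550 in

Q = 225330121/409569300 in ≈ 0.550 in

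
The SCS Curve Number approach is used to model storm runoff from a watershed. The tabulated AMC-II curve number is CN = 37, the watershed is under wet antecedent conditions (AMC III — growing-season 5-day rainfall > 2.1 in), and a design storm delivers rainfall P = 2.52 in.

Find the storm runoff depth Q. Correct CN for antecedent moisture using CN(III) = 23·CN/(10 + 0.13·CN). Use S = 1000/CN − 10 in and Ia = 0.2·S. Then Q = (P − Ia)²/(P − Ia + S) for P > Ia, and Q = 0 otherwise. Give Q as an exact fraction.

Q = 7761663/60655025 in ≈ 0.128 in

Adjust CN=37 to AMC III: 23·37/(10 + 0.13·37) → 851 ÷ (1481/100) = 85100/1481 ≈ 57.461
Max retention: S = 1000/(85100/1481) − 10 = 6300/851 in (≈ 7.403 in)
Ia = 0.2·(6300/851) = 1260/851 in ≈ 1.481 in
P − Ia = 2.520 − 1.481 = 22113/21275 ≈ 1.039 in (> 0, runoff occurs)
Q: (22113/21275)² ÷ (179613/21275) = 7761663/60655025 in (≈ 0.128 in)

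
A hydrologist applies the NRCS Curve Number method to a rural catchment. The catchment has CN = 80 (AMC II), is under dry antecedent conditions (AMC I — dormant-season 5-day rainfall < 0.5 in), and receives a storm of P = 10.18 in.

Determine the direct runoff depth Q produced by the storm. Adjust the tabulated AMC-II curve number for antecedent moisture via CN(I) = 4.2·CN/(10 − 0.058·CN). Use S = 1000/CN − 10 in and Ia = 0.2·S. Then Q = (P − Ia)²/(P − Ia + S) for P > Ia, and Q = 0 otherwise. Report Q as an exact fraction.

Dry (AMC I): CN(I) = 4.2·80/(10 − 0.058·80) = 336/(134/25) = 4200/67 ≈ 62.687
Max retention: S = 1000/(4200/67) − 10 = 125/21 in (≈ 5.952 in)
Ia = 0.2·(125/21) = 25/21 in ≈ 1.190 in
Excess rainfall: 10.180 − 1.190 = 8.990 in; P > Ia so Q > 0
Q: (9439/1050)² ÷ (15689/1050) = 89094721/16473450 in (≈ 5.408 in)

Q = 89094721/16473450 in ≈ 5.408 in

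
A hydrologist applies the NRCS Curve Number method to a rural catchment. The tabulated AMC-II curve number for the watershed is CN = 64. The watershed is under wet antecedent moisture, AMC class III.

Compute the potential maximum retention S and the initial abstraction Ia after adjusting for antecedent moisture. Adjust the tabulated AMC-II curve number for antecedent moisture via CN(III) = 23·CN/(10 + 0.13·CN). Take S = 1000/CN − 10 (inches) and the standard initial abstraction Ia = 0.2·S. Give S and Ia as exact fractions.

Wet (AMC III): CN(III) = 23·64/(10 + 0.13·64) = 1472/(458/25) = 18400/229 ≈ 80.349
Retention S: 1000/CN − 10 with CN=80.349 → S = 225/92 ≈ 2.446 in
Initial abstraction Ia = S/5 = (225/92)/5 = 45/92 ≈ 0.489 in

S = 225/92 in ≈ 2.446 in; Ia = 45/92 in ≈ 0.489 in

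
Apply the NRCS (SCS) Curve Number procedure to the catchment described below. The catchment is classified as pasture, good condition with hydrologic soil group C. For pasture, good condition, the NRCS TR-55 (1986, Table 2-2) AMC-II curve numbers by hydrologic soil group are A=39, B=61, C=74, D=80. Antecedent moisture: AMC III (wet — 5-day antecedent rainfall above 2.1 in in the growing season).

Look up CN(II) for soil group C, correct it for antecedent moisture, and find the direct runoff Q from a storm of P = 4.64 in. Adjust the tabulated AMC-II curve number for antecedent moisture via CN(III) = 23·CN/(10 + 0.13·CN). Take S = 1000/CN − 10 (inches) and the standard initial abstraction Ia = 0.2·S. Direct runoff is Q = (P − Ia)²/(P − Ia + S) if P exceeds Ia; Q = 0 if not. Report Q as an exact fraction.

Q = 2125947664/663333225 in ≈ 3.205 in

NRCS table: pasture, good condition, soil group C → CN(II) = 74
CN(III) from CN(II)=74: (23·74)/(10 + 0.13·74) = 85100/981 ≈ 86.748
S = 1000/(85100/981) − 10 = 1300/851 in ≈ 1.528 in
Initial abstraction Ia = S/5 = (1300/851)/5 = 260/851 ≈ 0.306 in
P − Ia = 4.640 − 0.306 = 92216/21275 ≈ 4.334 in (> 0, runoff occurs)
Q: (92216/21275)² ÷ (124716/21275) = 2125947664/663333225 in (≈ 3.205 in)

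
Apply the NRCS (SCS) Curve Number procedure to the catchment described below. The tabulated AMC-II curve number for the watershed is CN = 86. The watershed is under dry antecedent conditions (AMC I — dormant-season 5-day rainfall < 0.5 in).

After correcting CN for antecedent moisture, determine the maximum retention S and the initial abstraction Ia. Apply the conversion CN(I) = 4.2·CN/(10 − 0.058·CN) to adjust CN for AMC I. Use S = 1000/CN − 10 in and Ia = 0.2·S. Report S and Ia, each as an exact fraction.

Dry (AMC I): CN(I) = 4.2·86/(10 − 0.058·86) = (1806/5)/(1253/250) = 12900/179 ≈ 72.067
S = 1000/(12900/179) − 10 = 500/129 in ≈ 3.876 in
Initial abstraction Ia = S/5 = (500/129)/5 = 100/129 ≈ 0.775 in

S = 500/129 in ≈ 3.876 in; Ia = 100/129 in ≈ 0.775 in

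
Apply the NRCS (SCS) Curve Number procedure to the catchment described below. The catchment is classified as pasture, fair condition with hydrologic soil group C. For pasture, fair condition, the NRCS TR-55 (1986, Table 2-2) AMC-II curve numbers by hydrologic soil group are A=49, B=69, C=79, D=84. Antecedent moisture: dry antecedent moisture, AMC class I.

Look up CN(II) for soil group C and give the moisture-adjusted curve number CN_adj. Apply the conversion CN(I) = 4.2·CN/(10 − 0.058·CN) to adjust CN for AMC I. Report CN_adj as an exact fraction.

NRCS table: pasture, fair condition, soil group C → CN(II) = 79
Adjust CN=79 to AMC I: 4.2·79/(10 − 0.058·79) → (1659/5) ÷ (2709/500) = 7900/129 ≈ 61.240

CN_adj = 7900/129 ≈ 61.240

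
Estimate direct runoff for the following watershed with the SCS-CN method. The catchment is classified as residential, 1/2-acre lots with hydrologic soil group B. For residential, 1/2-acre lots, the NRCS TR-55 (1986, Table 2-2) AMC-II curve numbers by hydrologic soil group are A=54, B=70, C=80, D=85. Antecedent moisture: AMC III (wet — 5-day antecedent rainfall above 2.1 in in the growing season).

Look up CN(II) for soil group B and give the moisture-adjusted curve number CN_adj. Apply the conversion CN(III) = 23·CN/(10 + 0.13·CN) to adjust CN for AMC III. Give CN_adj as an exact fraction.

CN_adj = 16100/191 ≈ 84.293

NRCS table: residential, 1/2-acre lots, soil group B → CN(II) = 70
Adjust CN=70 to AMC III: 23·70/(10 + 0.13·70) → 1610 ÷ (191/10) = 16100/191 ≈ 84.293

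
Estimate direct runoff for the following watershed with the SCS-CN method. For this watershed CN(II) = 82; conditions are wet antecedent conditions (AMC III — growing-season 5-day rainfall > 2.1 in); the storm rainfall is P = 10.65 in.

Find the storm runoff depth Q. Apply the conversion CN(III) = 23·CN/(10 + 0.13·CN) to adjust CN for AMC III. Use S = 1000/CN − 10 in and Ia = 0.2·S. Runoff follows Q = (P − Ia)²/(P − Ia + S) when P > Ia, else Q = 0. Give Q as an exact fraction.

Adjust CN=82 to AMC III: 23·82/(10 + 0.13·82) → 1886 ÷ (1033/50) = 94300/1033 ≈ 91.288
Retention S: 1000/CN − 10 with CN=91.288 → S = 900/943 ≈ 0.954 in
Ia = 0.2S: 0.2·0.954 = 0.191 in (exactly 180/943)
Excess rainfall: 10.650 − 0.191 = 10.459 in; P > Ia so Q > 0
Q: (197259/18860)² ÷ (215259/18860) = 12970371027/1353261580 in (≈ 9.585 in)

Q = 12970371027/1353261580 in ≈ 9.585 in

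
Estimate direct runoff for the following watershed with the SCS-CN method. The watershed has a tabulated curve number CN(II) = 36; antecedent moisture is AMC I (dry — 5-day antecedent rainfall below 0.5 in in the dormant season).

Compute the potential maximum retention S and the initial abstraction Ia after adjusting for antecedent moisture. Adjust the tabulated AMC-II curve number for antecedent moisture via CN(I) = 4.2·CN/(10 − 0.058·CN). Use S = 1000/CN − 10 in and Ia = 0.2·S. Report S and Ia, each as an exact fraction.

CN(I) from CN(II)=36: (4.2·36)/(10 − 0.058·36) = 18900/989 ≈ 19.110
Retention S: 1000/CN − 10 with CN=19.110 → S = 8000/189 ≈ 42.328 in
Ia = 0.2·(8000/189) = 1600/189 in ≈ 8.466 in

S = 8000/189 in ≈ 42.328 in; Ia = 1600/189 in ≈ 8.466 in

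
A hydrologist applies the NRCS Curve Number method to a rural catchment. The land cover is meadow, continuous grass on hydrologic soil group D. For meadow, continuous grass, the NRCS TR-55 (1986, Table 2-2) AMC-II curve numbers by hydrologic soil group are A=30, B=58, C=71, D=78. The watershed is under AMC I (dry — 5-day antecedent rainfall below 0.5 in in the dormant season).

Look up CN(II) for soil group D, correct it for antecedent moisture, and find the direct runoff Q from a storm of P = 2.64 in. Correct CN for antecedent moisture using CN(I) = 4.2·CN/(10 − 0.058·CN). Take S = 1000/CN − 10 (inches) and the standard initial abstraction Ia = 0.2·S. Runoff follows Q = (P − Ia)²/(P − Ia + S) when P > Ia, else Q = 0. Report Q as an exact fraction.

Q = 32050678/152682075 in ≈ 0.210 in

NRCS table: meadow, continuous grass, soil group D → CN(II) = 78
CN(I) from CN(II)=78: (4.2·78)/(10 − 0.058·78) = 81900/1369 ≈ 59.825
S = 1000/(81900/1369) − 10 = 5500/819 in ≈ 6.716 in
Ia = 0.2S: 0.2·6.716 = 1.343 in (exactly 1100/819)
Excess rainfall: 2.640 − 1.343 = 1.297 in; P > Ia so Q > 0
Q: (26554/20475)² ÷ (164054/20475) = 32050678/152682075 in (≈ 0.210 in)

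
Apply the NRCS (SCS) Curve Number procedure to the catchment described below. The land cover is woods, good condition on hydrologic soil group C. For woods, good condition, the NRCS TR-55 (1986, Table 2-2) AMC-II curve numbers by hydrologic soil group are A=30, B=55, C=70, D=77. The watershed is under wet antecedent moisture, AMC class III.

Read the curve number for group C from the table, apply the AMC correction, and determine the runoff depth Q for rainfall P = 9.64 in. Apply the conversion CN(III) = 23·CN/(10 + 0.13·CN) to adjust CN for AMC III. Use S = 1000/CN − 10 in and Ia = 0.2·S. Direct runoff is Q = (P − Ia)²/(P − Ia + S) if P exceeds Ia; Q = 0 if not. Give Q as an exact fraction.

NRCS table: woods, good condition, soil group C → CN(II) = 70
Adjust CN=70 to AMC III: 23·70/(10 + 0.13·70) → 1610 ÷ (191/10) = 16100/191 ≈ 84.293
S = 1000/(16100/191) − 10 = 300/161 in ≈ 1.863 in
Initial abstraction Ia = S/5 = (300/161)/5 = 60/161 ≈ 0.373 in
Since P=9.640 > Ia=0.373: effective rainfall P−Ia = 37301/4025 in
Runoff Q = (P−Ia)²/(P−Ia+S) = (9.267)²/(9.267+1.863) = 1391364601/180324025 ≈ 7.716 in

Q = 1391364601/180324025 in ≈ 7.716 in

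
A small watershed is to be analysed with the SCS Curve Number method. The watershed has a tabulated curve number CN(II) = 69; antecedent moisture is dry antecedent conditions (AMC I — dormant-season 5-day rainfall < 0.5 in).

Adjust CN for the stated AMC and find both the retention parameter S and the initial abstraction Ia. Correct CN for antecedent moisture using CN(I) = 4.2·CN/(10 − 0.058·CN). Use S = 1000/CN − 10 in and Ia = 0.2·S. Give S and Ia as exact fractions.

CN(I) from CN(II)=69: (4.2·69)/(10 − 0.058·69) = 144900/2999 ≈ 48.316
S = 1000/(144900/2999) − 10 = 15500/1449 in ≈ 10.697 in
Ia = 0.2·(15500/1449) = 3100/1449 in ≈ 2.139 in

S = 15500/1449 in ≈ 10.697 in; Ia = 3100/1449 in ≈ 2.139 in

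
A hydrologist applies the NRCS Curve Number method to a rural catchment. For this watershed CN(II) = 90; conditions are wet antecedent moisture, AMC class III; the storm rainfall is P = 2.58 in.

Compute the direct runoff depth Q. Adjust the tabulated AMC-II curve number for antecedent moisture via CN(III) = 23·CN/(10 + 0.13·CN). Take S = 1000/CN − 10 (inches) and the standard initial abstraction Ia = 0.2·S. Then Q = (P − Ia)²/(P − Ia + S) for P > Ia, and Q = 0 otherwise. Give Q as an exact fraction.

Wet (AMC III): CN(III) = 23·90/(10 + 0.13·90) = 2070/(217/10) = 20700/217 ≈ 95.392
Max retention: S = 1000/(20700/217) − 10 = 100/207 in (≈ 0.483 in)
Initial abstraction Ia = S/5 = (100/207)/5 = 20/207 ≈ 0.097 in
Excess rainfall: 2.580 − 0.097 = 2.483 in; P > Ia so Q > 0
Q = (25703/10350)²/((25703/10350) + 100/207) = (660644209/107122500)/(30703/10350) = 660644209/317776050 in ≈ 2.079 in

Q = 660644209/317776050 in ≈ 2.079 in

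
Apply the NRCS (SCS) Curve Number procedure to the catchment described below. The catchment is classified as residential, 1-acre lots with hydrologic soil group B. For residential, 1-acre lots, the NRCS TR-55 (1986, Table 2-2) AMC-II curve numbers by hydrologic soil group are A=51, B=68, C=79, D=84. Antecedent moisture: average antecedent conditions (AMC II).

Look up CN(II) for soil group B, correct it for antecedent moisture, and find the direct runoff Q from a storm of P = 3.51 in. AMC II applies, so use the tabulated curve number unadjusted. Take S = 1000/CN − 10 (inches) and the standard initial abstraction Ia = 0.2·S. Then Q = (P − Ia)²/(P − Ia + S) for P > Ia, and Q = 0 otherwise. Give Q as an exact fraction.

Q = 19070689/21023900 in ≈ 0.907 in

NRCS table: residential, 1-acre lots, soil group B → CN(II) = 68
Average conditions: CN = 68 (no AMC adjustment).
Max retention: S = 1000/68 − 10 = 80/17 in (≈ 4.706 in)
Initial abstraction Ia = S/5 = (80/17)/5 = 16/17 ≈ 0.941 in
Since P=3.510 > Ia=0.941: effective rainfall P−Ia = 4367/1700 in
Q: (4367/1700)² ÷ (12367/1700) = 19070689/21023900 in (≈ 0.907 in)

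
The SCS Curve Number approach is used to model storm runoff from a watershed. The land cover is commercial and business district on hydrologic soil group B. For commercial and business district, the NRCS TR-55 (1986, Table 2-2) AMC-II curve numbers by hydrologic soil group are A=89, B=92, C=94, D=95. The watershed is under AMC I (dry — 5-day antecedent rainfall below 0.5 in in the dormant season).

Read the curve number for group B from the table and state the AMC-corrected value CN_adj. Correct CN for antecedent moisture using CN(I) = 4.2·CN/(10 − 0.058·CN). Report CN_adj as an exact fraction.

NRCS table: commercial and business district, soil group B → CN(II) = 92
CN(I) from CN(II)=92: (4.2·92)/(10 − 0.058·92) = 48300/583 ≈ 82.847

CN_adj = 48300/583 ≈ 82.847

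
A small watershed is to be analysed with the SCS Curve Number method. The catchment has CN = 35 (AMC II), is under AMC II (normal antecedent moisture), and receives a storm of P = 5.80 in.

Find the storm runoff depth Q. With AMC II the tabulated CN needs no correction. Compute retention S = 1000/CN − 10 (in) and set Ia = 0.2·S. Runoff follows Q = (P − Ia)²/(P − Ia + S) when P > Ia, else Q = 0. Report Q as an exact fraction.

CN(II) = 35; AMC II needs no correction.
S = 1000/35 − 10 = 130/7 in ≈ 18.571 in
Ia = 0.2·(130/7) = 26/7 in ≈ 3.714 in
Since P=5.800 > Ia=3.714: effective rainfall P−Ia = 73/35 in
Q: (73/35)² ÷ (723/35) = 5329/25305 in (≈ 0.211 in)

Q = 5329/25305 in ≈ 0.211 in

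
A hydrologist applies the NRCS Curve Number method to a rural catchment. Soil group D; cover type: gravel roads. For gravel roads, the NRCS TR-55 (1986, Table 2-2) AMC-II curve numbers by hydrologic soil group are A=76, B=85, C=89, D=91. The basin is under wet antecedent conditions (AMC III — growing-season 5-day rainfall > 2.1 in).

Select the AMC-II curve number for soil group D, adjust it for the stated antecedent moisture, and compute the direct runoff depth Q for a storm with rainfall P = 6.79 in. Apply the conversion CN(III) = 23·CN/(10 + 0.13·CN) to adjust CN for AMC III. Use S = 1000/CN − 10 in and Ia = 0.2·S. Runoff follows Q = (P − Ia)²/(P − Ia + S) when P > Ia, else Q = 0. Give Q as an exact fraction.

NRCS table: gravel roads, soil group D → CN(II) = 91
CN(III) from CN(II)=91: (23·91)/(10 + 0.13·91) = 209300/2183 ≈ 95.877
Retention S: 1000/CN − 10 with CN=95.877 → S = 900/2093 ≈ 0.430 in
Ia = 0.2·(900/2093) = 180/2093 in ≈ 0.086 in
Since P=6.790 > Ia=0.086: effective rainfall P−Ia = 1403147/209300 in
Q: (1403147/209300)² ÷ (1493147/209300) = 1968821503609/312515667100 in (≈ 6.300 in)

Q = 1968821503609/312515667100 in ≈ 6.300 in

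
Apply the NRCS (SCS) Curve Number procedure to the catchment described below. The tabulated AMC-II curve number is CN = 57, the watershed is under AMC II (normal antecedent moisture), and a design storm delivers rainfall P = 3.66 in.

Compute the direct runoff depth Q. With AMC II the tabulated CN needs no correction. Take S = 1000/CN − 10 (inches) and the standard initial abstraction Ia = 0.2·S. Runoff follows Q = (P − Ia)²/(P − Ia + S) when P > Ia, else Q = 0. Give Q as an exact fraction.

Q = 37589161/78748350 in ≈ 0.477 in

AMC II — tabulated CN = 57 applies directly.
Retention S: 1000/CN − 10 with CN=57.000 → S = 430/57 ≈ 7.544 in
Initial abstraction Ia = S/5 = (430/57)/5 = 86/57 ≈ 1.509 in
Since P=3.660 > Ia=1.509: effective rainfall P−Ia = 6131/2850 in
Runoff Q = (P−Ia)²/(P−Ia+S) = (2.151)²/(2.151+7.544) = 37589161/78748350 ≈ 0.477 in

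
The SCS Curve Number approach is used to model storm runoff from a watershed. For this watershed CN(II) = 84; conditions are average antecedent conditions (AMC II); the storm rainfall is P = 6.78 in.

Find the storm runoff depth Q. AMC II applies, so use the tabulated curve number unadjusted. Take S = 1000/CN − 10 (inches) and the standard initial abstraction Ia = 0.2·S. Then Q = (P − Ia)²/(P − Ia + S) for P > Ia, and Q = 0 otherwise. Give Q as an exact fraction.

AMC II — tabulated CN = 84 applies directly.
S = 1000/84 − 10 = 40/21 in ≈ 1.905 in
Ia = 0.2·(40/21) = 8/21 in ≈ 0.381 in
Since P=6.780 > Ia=0.381: effective rainfall P−Ia = 6719/1050 in
Runoff Q = (P−Ia)²/(P−Ia+S) = (6.399)²/(6.399+1.905) = 45144961/9154950 ≈ 4.931 in

Q = 45144961/9154950 in ≈ 4.931 in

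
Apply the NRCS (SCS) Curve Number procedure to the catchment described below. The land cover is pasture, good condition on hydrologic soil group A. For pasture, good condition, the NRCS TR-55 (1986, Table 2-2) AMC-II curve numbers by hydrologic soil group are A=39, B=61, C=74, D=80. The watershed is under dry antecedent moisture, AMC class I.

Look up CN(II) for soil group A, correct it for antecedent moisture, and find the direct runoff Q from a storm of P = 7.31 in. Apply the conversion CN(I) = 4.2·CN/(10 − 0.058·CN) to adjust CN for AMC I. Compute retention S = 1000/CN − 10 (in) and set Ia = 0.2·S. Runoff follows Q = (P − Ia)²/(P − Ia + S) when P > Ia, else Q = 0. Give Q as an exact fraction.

NRCS table: pasture, good condition, soil group A → CN(II) = 39
Dry (AMC I): CN(I) = 4.2·39/(10 − 0.058·39) = (819/5)/(3869/500) = 81900/3869 ≈ 21.168
Retention S: 1000/CN − 10 with CN=21.168 → S = 30500/819 ≈ 37.241 in
Ia = 0.2·(30500/819) = 6100/819 in ≈ 7.448 in
P = 7.310 ≤ Ia = 7.448 in: entire storm abstracted, Q = 0.

Q = 0 in ≈ 0.000 in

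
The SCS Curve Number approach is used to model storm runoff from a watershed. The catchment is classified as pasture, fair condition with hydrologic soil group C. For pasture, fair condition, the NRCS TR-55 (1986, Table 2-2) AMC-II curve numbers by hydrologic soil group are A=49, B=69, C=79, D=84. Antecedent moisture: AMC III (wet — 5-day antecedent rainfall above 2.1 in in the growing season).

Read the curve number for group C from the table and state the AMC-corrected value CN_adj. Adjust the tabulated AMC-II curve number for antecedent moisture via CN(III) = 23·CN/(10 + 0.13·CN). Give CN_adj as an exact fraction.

NRCS table: pasture, fair condition, soil group C → CN(II) = 79
Wet (AMC III): CN(III) = 23·79/(10 + 0.13·79) = 1817/(2027/100) = 181700/2027 ≈ 89.640

CN_adj = 181700/2027 ≈ 89.640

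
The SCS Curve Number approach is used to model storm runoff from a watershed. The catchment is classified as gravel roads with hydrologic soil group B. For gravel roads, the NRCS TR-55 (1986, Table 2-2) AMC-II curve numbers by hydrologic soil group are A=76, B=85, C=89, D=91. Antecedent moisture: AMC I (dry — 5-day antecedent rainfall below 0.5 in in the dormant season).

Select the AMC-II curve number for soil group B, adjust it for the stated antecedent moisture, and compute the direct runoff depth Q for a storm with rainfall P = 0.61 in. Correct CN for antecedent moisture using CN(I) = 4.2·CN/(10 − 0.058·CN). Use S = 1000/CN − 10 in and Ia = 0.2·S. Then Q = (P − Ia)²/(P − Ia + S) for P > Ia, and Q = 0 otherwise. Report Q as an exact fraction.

Q = 0 in ≈ 0.000 in

NRCS table: gravel roads, soil group B → CN(II) = 85
CN(I) from CN(II)=85: (4.2·85)/(10 − 0.058·85) = 11900/169 ≈ 70.414
Retention S: 1000/CN − 10 with CN=70.414 → S = 500/119 ≈ 4.202 in
Ia = 0.2·(500/119) = 100/119 in ≈ 0.840 in
P = 0.610 ≤ Ia = 0.840 in: entire storm abstracted, Q = 0.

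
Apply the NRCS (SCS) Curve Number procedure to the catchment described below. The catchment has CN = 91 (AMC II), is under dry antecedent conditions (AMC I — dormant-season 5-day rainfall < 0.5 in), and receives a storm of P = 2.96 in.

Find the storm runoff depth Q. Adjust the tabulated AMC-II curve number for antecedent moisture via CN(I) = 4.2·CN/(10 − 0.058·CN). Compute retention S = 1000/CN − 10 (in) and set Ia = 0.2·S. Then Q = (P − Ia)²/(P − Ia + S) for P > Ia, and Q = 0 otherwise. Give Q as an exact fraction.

Q = 785585522/614211325 in ≈ 1.279 in

Adjust CN=91 to AMC I: 4.2·91/(10 − 0.058·91) → (1911/5) ÷ (2361/500) = 63700/787 ≈ 80.940
Retention S: 1000/CN − 10 with CN=80.940 → S = 1500/637 ≈ 2.355 in
Initial abstraction Ia = S/5 = (1500/637)/5 = 300/637 ≈ 0.471 in
P − Ia = 2.960 − 0.471 = 39638/15925 ≈ 2.489 in (> 0, runoff occurs)
Q: (39638/15925)² ÷ (77138/15925) = 785585522/614211325 in (≈ 1.279 in)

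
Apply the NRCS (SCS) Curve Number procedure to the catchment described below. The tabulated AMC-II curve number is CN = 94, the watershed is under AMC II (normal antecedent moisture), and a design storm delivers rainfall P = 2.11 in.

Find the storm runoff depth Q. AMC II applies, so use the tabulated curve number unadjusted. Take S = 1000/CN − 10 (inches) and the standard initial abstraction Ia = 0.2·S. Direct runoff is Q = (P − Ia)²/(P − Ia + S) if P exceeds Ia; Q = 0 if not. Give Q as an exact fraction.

Q = 86806489/57889900 in ≈ 1.500 in

AMC II — tabulated CN = 94 applies directly.
S = 1000/94 − 10 = 30/47 in ≈ 0.638 in
Ia = 0.2S: 0.2·0.638 = 0.128 in (exactly 6/47)
Since P=2.110 > Ia=0.128: effective rainfall P−Ia = 9317/4700 in
Runoff Q = (P−Ia)²/(P−Ia+S) = (1.982)²/(1.982+0.638) = 86806489/57889900 ≈ 1.500 in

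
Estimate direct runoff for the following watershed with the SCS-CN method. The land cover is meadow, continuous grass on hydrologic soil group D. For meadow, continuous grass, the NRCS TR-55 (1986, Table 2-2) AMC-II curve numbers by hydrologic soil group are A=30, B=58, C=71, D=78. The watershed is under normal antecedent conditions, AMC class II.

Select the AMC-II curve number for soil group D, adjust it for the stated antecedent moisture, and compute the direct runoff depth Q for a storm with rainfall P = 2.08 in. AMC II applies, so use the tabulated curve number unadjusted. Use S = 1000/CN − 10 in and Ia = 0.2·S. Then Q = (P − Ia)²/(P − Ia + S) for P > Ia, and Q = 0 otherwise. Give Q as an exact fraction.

Q = 546121/1030575 in ≈ 0.530 in

NRCS table: meadow, continuous grass, soil group D → CN(II) = 78
AMC II — tabulated CN = 78 applies directly.
Max retention: S = 1000/78 − 10 = 110/39 in (≈ 2.821 in)
Ia = 0.2·(110/39) = 22/39 in ≈ 0.564 in
P − Ia = 2.080 − 0.564 = 1478/975 ≈ 1.516 in (> 0, runoff occurs)
Runoff Q = (P−Ia)²/(P−Ia+S) = (1.516)²/(1.516+2.821) = 546121/1030575 ≈ 0.530 in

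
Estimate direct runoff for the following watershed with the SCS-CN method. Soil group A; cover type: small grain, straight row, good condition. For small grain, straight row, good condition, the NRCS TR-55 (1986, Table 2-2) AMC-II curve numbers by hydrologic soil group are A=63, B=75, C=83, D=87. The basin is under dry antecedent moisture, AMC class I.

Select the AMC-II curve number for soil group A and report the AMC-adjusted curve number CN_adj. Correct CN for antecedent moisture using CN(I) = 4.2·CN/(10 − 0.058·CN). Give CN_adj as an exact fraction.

NRCS table: small grain, straight row, good condition, soil group A → CN(II) = 63
Adjust CN=63 to AMC I: 4.2·63/(10 − 0.058·63) → (1323/5) ÷ (3173/500) = 132300/3173 ≈ 41.696

CN_adj = 132300/3173 ≈ 41.696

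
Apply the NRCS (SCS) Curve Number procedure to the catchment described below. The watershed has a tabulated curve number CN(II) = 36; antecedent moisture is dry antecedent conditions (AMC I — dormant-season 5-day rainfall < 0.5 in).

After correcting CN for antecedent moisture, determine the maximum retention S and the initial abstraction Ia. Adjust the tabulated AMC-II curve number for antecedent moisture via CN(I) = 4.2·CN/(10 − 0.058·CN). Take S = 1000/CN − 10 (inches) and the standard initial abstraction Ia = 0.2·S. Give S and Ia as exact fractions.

S = 8000/189 in ≈ 42.328 in; Ia = 1600/189 in ≈ 8.466 in

CN(I) from CN(II)=36: (4.2·36)/(10 − 0.058·36) = 18900/989 ≈ 19.110
Retention S: 1000/CN − 10 with CN=19.110 → S = 8000/189 ≈ 42.328 in
Ia = 0.2·(8000/189) = 1600/189 in ≈ 8.466 in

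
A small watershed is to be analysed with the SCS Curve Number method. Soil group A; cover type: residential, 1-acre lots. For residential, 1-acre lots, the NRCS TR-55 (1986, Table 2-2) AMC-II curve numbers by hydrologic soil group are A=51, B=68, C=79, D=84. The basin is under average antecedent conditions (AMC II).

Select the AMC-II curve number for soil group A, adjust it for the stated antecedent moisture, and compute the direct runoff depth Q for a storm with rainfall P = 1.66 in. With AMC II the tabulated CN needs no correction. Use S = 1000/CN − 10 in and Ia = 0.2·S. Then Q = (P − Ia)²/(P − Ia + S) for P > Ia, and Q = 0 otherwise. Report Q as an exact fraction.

NRCS table: residential, 1-acre lots, soil group A → CN(II) = 51
CN(II) = 51; AMC II needs no correction.
Retention S: 1000/CN − 10 with CN=51.000 → S = 490/51 ≈ 9.608 in
Ia = 0.2S: 0.2·9.608 = 1.922 in (exactly 98/51)
P = 1.660 ≤ Ia = 1.922 in: entire storm abstracted, Q = 0.

Q = 0 in ≈ 0.000 in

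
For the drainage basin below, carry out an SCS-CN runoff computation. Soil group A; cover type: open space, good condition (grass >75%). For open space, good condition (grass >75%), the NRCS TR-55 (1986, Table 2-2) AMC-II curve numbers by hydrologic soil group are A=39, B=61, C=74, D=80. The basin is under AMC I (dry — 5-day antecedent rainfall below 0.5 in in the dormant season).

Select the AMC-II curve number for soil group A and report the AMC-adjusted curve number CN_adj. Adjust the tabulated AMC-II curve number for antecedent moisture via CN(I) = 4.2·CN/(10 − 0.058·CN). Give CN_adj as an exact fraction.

NRCS table: open space, good condition (grass >75%), soil group A → CN(II) = 39
CN(I) from CN(II)=39: (4.2·39)/(10 − 0.058·39) = 81900/3869 ≈ 21.168

CN_adj = 81900/3869 ≈ 21.168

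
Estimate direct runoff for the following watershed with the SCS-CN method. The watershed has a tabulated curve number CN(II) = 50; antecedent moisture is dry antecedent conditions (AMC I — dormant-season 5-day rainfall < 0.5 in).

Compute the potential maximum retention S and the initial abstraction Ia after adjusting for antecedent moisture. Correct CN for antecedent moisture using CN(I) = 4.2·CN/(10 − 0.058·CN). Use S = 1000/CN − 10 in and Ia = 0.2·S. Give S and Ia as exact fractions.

S = 500/21 in ≈ 23.810 in; Ia = 100/21 in ≈ 4.762 in

CN(I) from CN(II)=50: (4.2·50)/(10 − 0.058·50) = 2100/71 ≈ 29.577
S = 1000/(2100/71) − 10 = 500/21 in ≈ 23.810 in
Ia = 0.2S: 0.2·23.810 = 4.762 in (exactly 100/21)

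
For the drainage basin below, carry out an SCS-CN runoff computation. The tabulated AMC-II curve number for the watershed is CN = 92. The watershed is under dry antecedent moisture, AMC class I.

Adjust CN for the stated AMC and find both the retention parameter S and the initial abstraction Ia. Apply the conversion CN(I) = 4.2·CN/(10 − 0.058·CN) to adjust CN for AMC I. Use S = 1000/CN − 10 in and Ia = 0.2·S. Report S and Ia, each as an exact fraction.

S = 1000/483 in ≈ 2.070 in; Ia = 200/483 in ≈ 0.414 in

Adjust CN=92 to AMC I: 4.2·92/(10 − 0.058·92) → (1932/5) ÷ (583/125) = 48300/583 ≈ 82.847
Max retention: S = 1000/(48300/583) − 10 = 1000/483 in (≈ 2.070 in)
Initial abstraction Ia = S/5 = (1000/483)/5 = 200/483 ≈ 0.414 in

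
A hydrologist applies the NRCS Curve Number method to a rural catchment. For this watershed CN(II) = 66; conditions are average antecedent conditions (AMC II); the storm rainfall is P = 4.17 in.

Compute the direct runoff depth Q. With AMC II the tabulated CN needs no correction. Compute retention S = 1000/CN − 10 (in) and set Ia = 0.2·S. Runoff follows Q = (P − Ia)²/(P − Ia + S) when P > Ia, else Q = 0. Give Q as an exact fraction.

Average conditions: CN = 66 (no AMC adjustment).
Max retention: S = 1000/66 − 10 = 170/33 in (≈ 5.152 in)
Ia = 0.2·(170/33) = 34/33 in ≈ 1.030 in
Since P=4.170 > Ia=1.030: effective rainfall P−Ia = 10361/3300 in
Q: (10361/3300)² ÷ (27361/3300) = 107350321/90291300 in (≈ 1.189 in)

Q = 107350321/90291300 in ≈ 1.189 in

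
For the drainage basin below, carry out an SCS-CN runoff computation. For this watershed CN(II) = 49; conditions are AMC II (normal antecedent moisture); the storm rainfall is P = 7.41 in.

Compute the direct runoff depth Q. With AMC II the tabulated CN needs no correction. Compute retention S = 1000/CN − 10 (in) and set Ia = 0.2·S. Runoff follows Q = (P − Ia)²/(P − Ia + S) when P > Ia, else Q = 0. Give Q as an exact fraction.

Q = 227226627/125944700 in ≈ 1.804 in

AMC II — tabulated CN = 49 applies directly.
Max retention: S = 1000/49 − 10 = 510/49 in (≈ 10.408 in)
Ia = 0.2S: 0.2·10.408 = 2.082 in (exactly 102/49)
P − Ia = 7.410 − 2.082 = 26109/4900 ≈ 5.328 in (> 0, runoff occurs)
Runoff Q = (P−Ia)²/(P−Ia+S) = (5.328)²/(5.328+10.408) = 227226627/125944700 ≈ 1.804 in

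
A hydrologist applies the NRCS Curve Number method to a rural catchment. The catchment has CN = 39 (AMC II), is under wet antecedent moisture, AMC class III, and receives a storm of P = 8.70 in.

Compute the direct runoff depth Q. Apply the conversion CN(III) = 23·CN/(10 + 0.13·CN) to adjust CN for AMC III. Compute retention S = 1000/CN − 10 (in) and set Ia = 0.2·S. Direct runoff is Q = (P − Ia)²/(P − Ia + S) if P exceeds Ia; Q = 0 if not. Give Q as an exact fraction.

Wet (AMC III): CN(III) = 23·39/(10 + 0.13·39) = 897/(1507/100) = 89700/1507 ≈ 59.522
Max retention: S = 1000/(89700/1507) − 10 = 6100/897 in (≈ 6.800 in)
Initial abstraction Ia = S/5 = (6100/897)/5 = 1220/897 ≈ 1.360 in
P − Ia = 8.700 − 1.360 = 65839/8970 ≈ 7.340 in (> 0, runoff occurs)
Q = (65839/8970)²/((65839/8970) + 6100/897) = (4334773921/80460900)/(126839/8970) = 4334773921/1137745830 in ≈ 3.810 in

Q = 4334773921/1137745830 in ≈ 3.810 in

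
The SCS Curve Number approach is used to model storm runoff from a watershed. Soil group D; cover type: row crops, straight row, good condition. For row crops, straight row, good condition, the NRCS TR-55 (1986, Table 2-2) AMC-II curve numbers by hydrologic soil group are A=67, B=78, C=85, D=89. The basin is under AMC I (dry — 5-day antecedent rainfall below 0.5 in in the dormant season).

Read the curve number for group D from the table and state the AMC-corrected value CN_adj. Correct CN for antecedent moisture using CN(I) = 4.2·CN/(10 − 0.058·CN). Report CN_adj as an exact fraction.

CN_adj = 186900/2419 ≈ 77.263

NRCS table: row crops, straight row, good condition, soil group D → CN(II) = 89
CN(I) from CN(II)=89: (4.2·89)/(10 − 0.058·89) = 186900/2419 ≈ 77.263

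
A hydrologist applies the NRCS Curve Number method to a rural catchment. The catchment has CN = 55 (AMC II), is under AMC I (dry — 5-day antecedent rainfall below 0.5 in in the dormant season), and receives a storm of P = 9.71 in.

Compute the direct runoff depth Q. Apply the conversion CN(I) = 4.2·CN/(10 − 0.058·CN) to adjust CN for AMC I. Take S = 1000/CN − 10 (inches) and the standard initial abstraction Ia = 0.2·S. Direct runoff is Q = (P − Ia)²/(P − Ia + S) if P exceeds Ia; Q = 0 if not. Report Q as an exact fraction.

CN(I) from CN(II)=55: (4.2·55)/(10 − 0.058·55) = 7700/227 ≈ 33.921
Max retention: S = 1000/(7700/227) − 10 = 1500/77 in (≈ 19.481 in)
Initial abstraction Ia = S/5 = (1500/77)/5 = 300/77 ≈ 3.896 in
P − Ia = 9.710 − 3.896 = 44767/7700 ≈ 5.814 in (> 0, runoff occurs)
Runoff Q = (P−Ia)²/(P−Ia+S) = (5.814)²/(5.814+19.481) = 2004084289/1499705900 ≈ 1.336 in

Q = 2004084289/1499705900 in ≈ 1.336 in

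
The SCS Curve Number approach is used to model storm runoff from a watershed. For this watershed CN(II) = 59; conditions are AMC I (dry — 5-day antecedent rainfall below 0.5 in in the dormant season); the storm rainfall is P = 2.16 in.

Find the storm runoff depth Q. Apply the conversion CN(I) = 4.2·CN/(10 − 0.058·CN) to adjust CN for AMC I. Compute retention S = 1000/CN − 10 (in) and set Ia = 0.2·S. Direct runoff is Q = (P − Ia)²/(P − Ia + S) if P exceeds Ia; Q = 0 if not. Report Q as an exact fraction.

Q = 0 in ≈ 0.000 in

CN(I) from CN(II)=59: (4.2·59)/(10 − 0.058·59) = 123900/3289 ≈ 37.671
Retention S: 1000/CN − 10 with CN=37.671 → S = 20500/1239 ≈ 16.546 in
Initial abstraction Ia = S/5 = (20500/1239)/5 = 4100/1239 ≈ 3.309 in
P = 2.160 ≤ Ia = 3.309 in: entire storm abstracted, Q = 0.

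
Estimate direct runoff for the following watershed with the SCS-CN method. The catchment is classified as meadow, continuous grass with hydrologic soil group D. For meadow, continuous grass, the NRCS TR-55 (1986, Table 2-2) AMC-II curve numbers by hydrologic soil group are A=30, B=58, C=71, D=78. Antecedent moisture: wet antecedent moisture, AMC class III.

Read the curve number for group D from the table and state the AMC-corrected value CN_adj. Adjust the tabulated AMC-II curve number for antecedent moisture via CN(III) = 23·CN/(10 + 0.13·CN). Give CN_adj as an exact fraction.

CN_adj = 89700/1007 ≈ 89.076

NRCS table: meadow, continuous grass, soil group D → CN(II) = 78
Wet (AMC III): CN(III) = 23·78/(10 + 0.13·78) = 1794/(1007/50) = 89700/1007 ≈ 89.076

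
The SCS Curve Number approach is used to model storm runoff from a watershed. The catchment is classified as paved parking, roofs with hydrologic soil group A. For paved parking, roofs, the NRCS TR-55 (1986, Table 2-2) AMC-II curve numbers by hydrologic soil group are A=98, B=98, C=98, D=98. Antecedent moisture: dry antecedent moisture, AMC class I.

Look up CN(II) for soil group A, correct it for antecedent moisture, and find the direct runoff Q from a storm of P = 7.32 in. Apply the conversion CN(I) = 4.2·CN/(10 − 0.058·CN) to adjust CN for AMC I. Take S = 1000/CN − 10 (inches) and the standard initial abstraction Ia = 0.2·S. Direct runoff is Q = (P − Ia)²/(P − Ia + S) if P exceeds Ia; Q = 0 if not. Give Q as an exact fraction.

Q = 34524241249/5101447575 in ≈ 6.768 in

NRCS table: paved parking, roofs, soil group A → CN(II) = 98
Adjust CN=98 to AMC I: 4.2·98/(10 − 0.058·98) → (2058/5) ÷ (1079/250) = 102900/1079 ≈ 95.366
Retention S: 1000/CN − 10 with CN=95.366 → S = 500/1029 ≈ 0.486 in
Initial abstraction Ia = S/5 = (500/1029)/5 = 100/1029 ≈ 0.097 in
Excess rainfall: 7.320 − 0.097 = 7.223 in; P > Ia so Q > 0
Runoff Q = (P−Ia)²/(P−Ia+S) = (7.223)²/(7.223+0.486) = 34524241249/5101447575 ≈ 6.768 in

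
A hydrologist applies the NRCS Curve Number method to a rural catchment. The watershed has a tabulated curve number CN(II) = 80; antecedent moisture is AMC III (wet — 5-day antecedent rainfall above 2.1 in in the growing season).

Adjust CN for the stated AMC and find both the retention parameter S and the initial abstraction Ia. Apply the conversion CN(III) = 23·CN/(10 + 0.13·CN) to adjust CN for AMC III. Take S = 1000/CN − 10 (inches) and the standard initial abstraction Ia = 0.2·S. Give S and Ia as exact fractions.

S = 25/23 in ≈ 1.087 in; Ia = 5/23 in ≈ 0.217 in

CN(III) from CN(II)=80: (23·80)/(10 + 0.13·80) = 4600/51 ≈ 90.196
Retention S: 1000/CN − 10 with CN=90.196 → S = 25/23 ≈ 1.087 in
Ia = 0.2·(25/23) = 5/23 in ≈ 0.217 in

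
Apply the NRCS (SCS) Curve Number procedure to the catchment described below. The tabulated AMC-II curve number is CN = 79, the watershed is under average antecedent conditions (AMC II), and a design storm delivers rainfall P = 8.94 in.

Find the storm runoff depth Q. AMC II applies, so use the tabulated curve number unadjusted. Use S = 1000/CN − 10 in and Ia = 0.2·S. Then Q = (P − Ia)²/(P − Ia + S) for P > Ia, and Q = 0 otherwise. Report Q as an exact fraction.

Average conditions: CN = 79 (no AMC adjustment).
S = 1000/79 − 10 = 210/79 in ≈ 2.658 in
Ia = 0.2·(210/79) = 42/79 in ≈ 0.532 in
Since P=8.940 > Ia=0.532: effective rainfall P−Ia = 33213/3950 in
Runoff Q = (P−Ia)²/(P−Ia+S) = (8.408)²/(8.408+2.658) = 122567041/19185150 ≈ 6.389 in

Q = 122567041/19185150 in ≈ 6.389 in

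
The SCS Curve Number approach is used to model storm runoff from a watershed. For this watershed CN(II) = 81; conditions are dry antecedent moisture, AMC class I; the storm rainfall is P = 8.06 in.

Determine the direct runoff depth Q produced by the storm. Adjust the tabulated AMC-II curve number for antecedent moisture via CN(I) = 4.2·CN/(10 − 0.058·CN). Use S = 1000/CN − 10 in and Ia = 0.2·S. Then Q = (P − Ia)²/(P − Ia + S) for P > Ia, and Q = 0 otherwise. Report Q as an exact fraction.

Q = 348693793009/90621030150 in ≈ 3.848 in

Adjust CN=81 to AMC I: 4.2·81/(10 − 0.058·81) → (1701/5) ÷ (2651/500) = 170100/2651 ≈ 64.164
Max retention: S = 1000/(170100/2651) − 10 = 9500/1701 in (≈ 5.585 in)
Ia = 0.2S: 0.2·5.585 = 1.117 in (exactly 1900/1701)
Excess rainfall: 8.060 − 1.117 = 6.943 in; P > Ia so Q > 0
Runoff Q = (P−Ia)²/(P−Ia+S) = (6.943)²/(6.943+5.585) = 348693793009/90621030150 ≈ 3.848 in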